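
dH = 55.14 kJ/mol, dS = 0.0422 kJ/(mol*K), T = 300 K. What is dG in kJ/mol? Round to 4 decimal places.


Gibbs: dG = dH - T*dS (consistent units, dS already in kJ/(mol*K)).
T*dS = 300 * 0.0422 = 12.66
dG = 55.14 - (12.66)
dG = 42.48 kJ/mol, rounded to 4 dp:

42.4800 kJ/mol


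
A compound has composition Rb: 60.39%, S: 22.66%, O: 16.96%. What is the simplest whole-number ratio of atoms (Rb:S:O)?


Assume 100 g of compound, divide each mass% by atomic mass to get moles, then normalize by the smallest to get a raw atom ratio.
Moles per 100 g: Rb: 60.39/85.468 = 0.7066, S: 22.66/32.065 = 0.7067, O: 16.96/15.999 = 1.0601
Raw ratio (divide by min = 0.7066): Rb: 1.0, S: 1.0, O: 1.5
Multiply by 2 to clear fractions: Rb: 2.0 ~= 2, S: 2.0 ~= 2, O: 3.001 ~= 3
Reduce by GCD to get the simplest whole-number ratio:

2:2:3


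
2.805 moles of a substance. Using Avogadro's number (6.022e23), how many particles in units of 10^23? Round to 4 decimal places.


N = n * NA, then divide by 1e23 for the requested units.
N / 1e23 = n * 6.022
N / 1e23 = 2.805 * 6.022
N / 1e23 = 16.89171, rounded to 4 dp:

16.8917


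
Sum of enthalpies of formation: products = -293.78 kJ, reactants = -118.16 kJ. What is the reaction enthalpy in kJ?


dH_rxn = sum(dH_f products) - sum(dH_f reactants)
dH_rxn = -293.78 - (-118.16)
dH_rxn = -175.62 kJ:

-175.62 kJ


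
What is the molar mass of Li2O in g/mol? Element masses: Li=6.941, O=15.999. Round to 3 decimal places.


M = sum(count * atomic_mass) over atoms.
M = 2*6.941 + 1*15.999
M = 13.882 + 15.999
M = 29.881 g/mol, rounded to 3 dp:

29.881 g/mol


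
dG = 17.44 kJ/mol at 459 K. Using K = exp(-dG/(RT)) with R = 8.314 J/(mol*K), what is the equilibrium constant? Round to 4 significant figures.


dG is in kJ/mol; multiply by 1000 to match R in J/(mol*K).
RT = 8.314 * 459 = 3816.126 J/mol
exponent = -dG*1000 / (RT) = -(17.44*1000) / 3816.126 = -4.57007971
K = exp(-4.57007971)
K = 0.010357134, rounded to 4 significant figures:

0.01036


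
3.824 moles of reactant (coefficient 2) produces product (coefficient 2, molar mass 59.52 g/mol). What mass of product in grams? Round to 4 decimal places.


Use the coefficient ratio to convert reactant moles to product moles, then multiply by the product's molar mass.
moles_P = moles_R * (coeff_P / coeff_R) = 3.824 * (2/2) = 3.824
mass_P = moles_P * M_P = 3.824 * 59.52
mass_P = 227.60448 g, rounded to 4 dp:

227.6045 g


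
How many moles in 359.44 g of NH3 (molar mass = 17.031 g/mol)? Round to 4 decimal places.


n = mass / M
n = 359.44 / 17.031
n = 21.10504374 mol, rounded to 4 dp:

21.1050 mol


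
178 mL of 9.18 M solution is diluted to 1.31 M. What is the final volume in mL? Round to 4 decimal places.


Dilution: M1*V1 = M2*V2, solve for V2.
V2 = M1*V1 / M2
V2 = 9.18 * 178 / 1.31
V2 = 1634.04 / 1.31
V2 = 1247.35877863 mL, rounded to 4 dp:

1247.3588 mL


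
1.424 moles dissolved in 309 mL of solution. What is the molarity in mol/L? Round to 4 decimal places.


Convert volume to liters: V_L = V_mL / 1000.
V_L = 309 / 1000 = 0.309 L
M = n / V_L = 1.424 / 0.309
M = 4.60841424 mol/L, rounded to 4 dp:

4.6084 mol/L


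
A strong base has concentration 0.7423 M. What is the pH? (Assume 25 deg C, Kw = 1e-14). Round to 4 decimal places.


A strong base dissociates completely, so [OH-] equals the given concentration.
pOH = -log10([OH-]) = -log10(0.7423) = 0.129421
pH = 14 - pOH = 14 - 0.129421
pH = 13.870579, rounded to 4 dp:

13.8706


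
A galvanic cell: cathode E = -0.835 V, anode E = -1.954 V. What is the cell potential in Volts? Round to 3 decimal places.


Standard cell potential: E_cell = E_cathode - E_anode.
E_cell = -0.835 - (-1.954)
E_cell = 1.119 V, rounded to 3 dp:

1.119 V


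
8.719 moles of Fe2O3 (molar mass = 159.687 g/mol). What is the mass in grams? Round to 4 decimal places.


mass = n * M
mass = 8.719 * 159.687
mass = 1392.310953 g, rounded to 4 dp:

1392.3110 g


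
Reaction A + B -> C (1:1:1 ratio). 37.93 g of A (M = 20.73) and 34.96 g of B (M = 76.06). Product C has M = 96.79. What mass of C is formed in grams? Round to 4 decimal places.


Find moles of each reactant; the smaller value is the limiting reagent in a 1:1:1 reaction, so moles_C equals moles of the limiter.
n_A = mass_A / M_A = 37.93 / 20.73 = 1.829715 mol
n_B = mass_B / M_B = 34.96 / 76.06 = 0.459637 mol
Limiting reagent: B (smaller), n_limiting = 0.459637 mol
mass_C = n_limiting * M_C = 0.459637 * 96.79
mass_C = 44.48826523 g, rounded to 4 dp:

44.4883 g


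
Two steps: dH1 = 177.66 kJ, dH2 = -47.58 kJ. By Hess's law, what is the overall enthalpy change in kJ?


Hess's law: enthalpy is a state function, so add the step enthalpies.
dH_total = dH1 + dH2 = 177.66 + (-47.58)
dH_total = 130.08 kJ:

130.08 kJ


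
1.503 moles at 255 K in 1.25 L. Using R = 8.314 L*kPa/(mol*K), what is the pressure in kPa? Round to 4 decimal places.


PV = nRT, solve for P = nRT / V.
nRT = 1.503 * 8.314 * 255 = 3186.4652
P = 3186.4652 / 1.25
P = 2549.17216 kPa, rounded to 4 dp:

2549.1722 kPa


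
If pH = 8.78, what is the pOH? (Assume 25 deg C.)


At 25 deg C, pH + pOH = 14.
pOH = 14 - pH = 14 - 8.78
pOH = 5.22:

5.22


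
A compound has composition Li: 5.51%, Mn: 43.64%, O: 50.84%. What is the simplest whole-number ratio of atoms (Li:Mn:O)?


Assume 100 g of compound, divide each mass% by atomic mass to get moles, then normalize by the smallest to get a raw atom ratio.
Moles per 100 g: Li: 5.51/6.941 = 0.7938, Mn: 43.64/54.938 = 0.7943, O: 50.84/15.999 = 3.1777
Raw ratio (divide by min = 0.7938): Li: 1.0, Mn: 1.001, O: 4.003
Multiply by 1 to clear fractions: Li: 1.0 ~= 1, Mn: 1.001 ~= 1, O: 4.003 ~= 4
Reduce by GCD to get the simplest whole-number ratio:

1:1:4


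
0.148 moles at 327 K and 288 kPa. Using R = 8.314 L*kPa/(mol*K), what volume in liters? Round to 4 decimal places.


PV = nRT, solve for V = nRT / P.
nRT = 0.148 * 8.314 * 327 = 402.3643
V = 402.3643 / 288
V = 1.39709826 L, rounded to 4 dp:

1.3971 L


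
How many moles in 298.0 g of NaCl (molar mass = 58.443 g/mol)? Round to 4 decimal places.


n = mass / M
n = 298.0 / 58.443
n = 5.09898534 mol, rounded to 4 dp:

5.0990 mol


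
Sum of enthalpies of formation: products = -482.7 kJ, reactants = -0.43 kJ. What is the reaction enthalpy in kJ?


dH_rxn = sum(dH_f products) - sum(dH_f reactants)
dH_rxn = -482.7 - (-0.43)
dH_rxn = -482.27 kJ:

-482.27 kJ


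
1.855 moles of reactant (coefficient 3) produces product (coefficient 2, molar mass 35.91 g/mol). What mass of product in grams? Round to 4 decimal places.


Use the coefficient ratio to convert reactant moles to product moles, then multiply by the product's molar mass.
moles_P = moles_R * (coeff_P / coeff_R) = 1.855 * (2/3) = 1.236667
mass_P = moles_P * M_P = 1.236667 * 35.91
mass_P = 44.40871197 g, rounded to 4 dp:

44.4087 g


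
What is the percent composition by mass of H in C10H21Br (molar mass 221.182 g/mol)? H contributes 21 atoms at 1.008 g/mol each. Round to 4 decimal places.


pct = 100 * (n_elem * M_elem) / M_total
mass_contribution = 21 * 1.008 = 21.168 g/mol
pct = 100 * 21.168 / 221.182
pct = 9.57039904 %, rounded to 4 dp:

9.5704 %


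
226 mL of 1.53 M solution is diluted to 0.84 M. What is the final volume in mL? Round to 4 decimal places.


Dilution: M1*V1 = M2*V2, solve for V2.
V2 = M1*V1 / M2
V2 = 1.53 * 226 / 0.84
V2 = 345.78 / 0.84
V2 = 411.64285714 mL, rounded to 4 dp:

411.6429 mL


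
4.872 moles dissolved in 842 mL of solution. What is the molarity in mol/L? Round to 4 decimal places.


Convert volume to liters: V_L = V_mL / 1000.
V_L = 842 / 1000 = 0.842 L
M = n / V_L = 4.872 / 0.842
M = 5.78622328 mol/L, rounded to 4 dp:

5.7862 mol/L


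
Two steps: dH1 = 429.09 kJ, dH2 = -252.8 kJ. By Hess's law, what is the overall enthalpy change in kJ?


Hess's law: enthalpy is a state function, so add the step enthalpies.
dH_total = dH1 + dH2 = 429.09 + (-252.8)
dH_total = 176.29 kJ:

176.29 kJ


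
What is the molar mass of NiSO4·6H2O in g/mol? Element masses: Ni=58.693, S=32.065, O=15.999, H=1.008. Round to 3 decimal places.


M = sum(count * atomic_mass) over atoms.
M = 1*58.693 + 1*32.065 + 10*15.999 + 12*1.008
M = 58.693 + 32.065 + 159.99 + 12.096
M = 262.844 g/mol, rounded to 3 dp:

262.844 g/mol


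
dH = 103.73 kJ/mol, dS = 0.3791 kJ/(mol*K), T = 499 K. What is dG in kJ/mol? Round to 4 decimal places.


Gibbs: dG = dH - T*dS (consistent units, dS already in kJ/(mol*K)).
T*dS = 499 * 0.3791 = 189.1709
dG = 103.73 - (189.1709)
dG = -85.4409 kJ/mol, rounded to 4 dp:

-85.4409 kJ/mol


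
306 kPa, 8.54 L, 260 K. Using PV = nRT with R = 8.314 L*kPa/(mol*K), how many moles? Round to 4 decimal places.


PV = nRT, solve for n = PV / (RT).
PV = 306 * 8.54 = 2613.24
RT = 8.314 * 260 = 2161.64
n = 2613.24 / 2161.64
n = 1.20891545 mol, rounded to 4 dp:

1.2089 mol


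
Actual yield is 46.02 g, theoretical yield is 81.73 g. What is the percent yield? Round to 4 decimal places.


% yield = 100 * actual / theoretical
% yield = 100 * 46.02 / 81.73
% yield = 56.30735348 %, rounded to 4 dp:

56.3074 %


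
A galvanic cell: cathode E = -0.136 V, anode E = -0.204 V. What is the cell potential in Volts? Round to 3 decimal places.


Standard cell potential: E_cell = E_cathode - E_anode.
E_cell = -0.136 - (-0.204)
E_cell = 0.068 V, rounded to 3 dp:

0.068 V


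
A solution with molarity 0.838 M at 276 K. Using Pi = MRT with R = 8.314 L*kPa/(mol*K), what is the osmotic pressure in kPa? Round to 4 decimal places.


Osmotic pressure (van't Hoff): Pi = M*R*T.
RT = 8.314 * 276 = 2294.664
Pi = 0.838 * 2294.664
Pi = 1922.928432 kPa, rounded to 4 dp:

1922.9284 kPa


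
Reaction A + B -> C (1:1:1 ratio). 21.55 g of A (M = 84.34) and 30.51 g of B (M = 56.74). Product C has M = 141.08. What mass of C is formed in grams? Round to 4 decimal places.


Find moles of each reactant; the smaller value is the limiting reagent in a 1:1:1 reaction, so moles_C equals moles of the limiter.
n_A = mass_A / M_A = 21.55 / 84.34 = 0.255513 mol
n_B = mass_B / M_B = 30.51 / 56.74 = 0.537716 mol
Limiting reagent: A (smaller), n_limiting = 0.255513 mol
mass_C = n_limiting * M_C = 0.255513 * 141.08
mass_C = 36.04777404 g, rounded to 4 dp:

36.0478 g


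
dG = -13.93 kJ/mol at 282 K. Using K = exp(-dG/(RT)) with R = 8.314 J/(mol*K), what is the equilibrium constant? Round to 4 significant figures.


dG is in kJ/mol; multiply by 1000 to match R in J/(mol*K).
RT = 8.314 * 282 = 2344.548 J/mol
exponent = -dG*1000 / (RT) = -(-13.93*1000) / 2344.548 = 5.94144372
K = exp(5.94144372)
K = 380.48385, rounded to 4 significant figures:

380.5


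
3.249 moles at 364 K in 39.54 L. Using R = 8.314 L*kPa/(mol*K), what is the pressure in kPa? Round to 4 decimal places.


PV = nRT, solve for P = nRT / V.
nRT = 3.249 * 8.314 * 364 = 9832.4357
P = 9832.4357 / 39.54
P = 248.67060445 kPa, rounded to 4 dp:

248.6706 kPa


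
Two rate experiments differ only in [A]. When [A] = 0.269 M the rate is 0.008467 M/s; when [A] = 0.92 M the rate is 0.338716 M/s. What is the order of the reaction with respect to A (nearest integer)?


Rate is proportional to [A]^n, so rate2/rate1 = ([A]2/[A]1)^n. Take logs to solve for n.
rate2/rate1 = 0.338716 / 0.008467 = 40.0043
[A]2/[A]1 = 0.92 / 0.269 = 3.4201
n = ln(40.0043) / ln(3.4201) = 3.0
Nearest integer order:

3


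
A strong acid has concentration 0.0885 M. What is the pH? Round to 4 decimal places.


A strong acid dissociates completely, so [H+] equals the given concentration.
pH = -log10([H+]) = -log10(0.0885)
pH = 1.05305673, rounded to 4 dp:

1.0531


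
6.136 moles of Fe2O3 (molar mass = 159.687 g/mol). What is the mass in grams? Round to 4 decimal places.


mass = n * M
mass = 6.136 * 159.687
mass = 979.839432 g, rounded to 4 dp:

979.8394 g


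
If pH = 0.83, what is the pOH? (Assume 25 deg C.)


At 25 deg C, pH + pOH = 14.
pOH = 14 - pH = 14 - 0.83
pOH = 13.17:

13.17


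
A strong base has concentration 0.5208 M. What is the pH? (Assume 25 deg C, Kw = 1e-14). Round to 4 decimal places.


A strong base dissociates completely, so [OH-] equals the given concentration.
pOH = -log10([OH-]) = -log10(0.5208) = 0.283329
pH = 14 - pOH = 14 - 0.283329
pH = 13.716671, rounded to 4 dp:

13.7167


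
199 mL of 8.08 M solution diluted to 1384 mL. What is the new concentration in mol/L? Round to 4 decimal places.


Dilution: M1*V1 = M2*V2, solve for M2.
M2 = M1*V1 / V2
M2 = 8.08 * 199 / 1384
M2 = 1607.92 / 1384
M2 = 1.16179191 mol/L, rounded to 4 dp:

1.1618 mol/L


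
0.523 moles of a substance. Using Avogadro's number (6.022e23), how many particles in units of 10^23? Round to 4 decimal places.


N = n * NA, then divide by 1e23 for the requested units.
N / 1e23 = n * 6.022
N / 1e23 = 0.523 * 6.022
N / 1e23 = 3.149506, rounded to 4 dp:

3.1495


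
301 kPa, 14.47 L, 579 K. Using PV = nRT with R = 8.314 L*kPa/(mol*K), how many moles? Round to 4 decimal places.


PV = nRT, solve for n = PV / (RT).
PV = 301 * 14.47 = 4355.47
RT = 8.314 * 579 = 4813.806
n = 4355.47 / 4813.806
n = 0.90478719 mol, rounded to 4 dp:

0.9048 mol


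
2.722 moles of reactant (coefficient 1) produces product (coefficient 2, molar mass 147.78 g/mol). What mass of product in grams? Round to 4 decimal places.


Use the coefficient ratio to convert reactant moles to product moles, then multiply by the product's molar mass.
moles_P = moles_R * (coeff_P / coeff_R) = 2.722 * (2/1) = 5.444
mass_P = moles_P * M_P = 5.444 * 147.78
mass_P = 804.51432 g, rounded to 4 dp:

804.5143 g


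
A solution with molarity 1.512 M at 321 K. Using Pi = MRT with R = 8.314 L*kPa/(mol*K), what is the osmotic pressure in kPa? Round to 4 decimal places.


Osmotic pressure (van't Hoff): Pi = M*R*T.
RT = 8.314 * 321 = 2668.794
Pi = 1.512 * 2668.794
Pi = 4035.216528 kPa, rounded to 4 dp:

4035.2165 kPa


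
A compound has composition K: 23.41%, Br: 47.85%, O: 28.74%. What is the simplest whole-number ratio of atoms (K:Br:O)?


Assume 100 g of compound, divide each mass% by atomic mass to get moles, then normalize by the smallest to get a raw atom ratio.
Moles per 100 g: K: 23.41/39.098 = 0.5988, Br: 47.85/79.904 = 0.5988, O: 28.74/15.999 = 1.7964
Raw ratio (divide by min = 0.5988): K: 1.0, Br: 1.0, O: 3.0
Multiply by 1 to clear fractions: K: 1.0 ~= 1, Br: 1.0 ~= 1, O: 3.0 ~= 3
Reduce by GCD to get the simplest whole-number ratio:

1:1:3


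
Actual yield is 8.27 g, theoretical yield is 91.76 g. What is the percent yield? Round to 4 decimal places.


% yield = 100 * actual / theoretical
% yield = 100 * 8.27 / 91.76
% yield = 9.01264167 %, rounded to 4 dp:

9.0126 %


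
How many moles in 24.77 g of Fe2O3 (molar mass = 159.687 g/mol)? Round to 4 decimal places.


n = mass / M
n = 24.77 / 159.687
n = 0.15511595 mol, rounded to 4 dp:

0.1551 mol


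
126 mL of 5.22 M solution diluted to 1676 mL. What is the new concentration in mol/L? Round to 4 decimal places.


Dilution: M1*V1 = M2*V2, solve for M2.
M2 = M1*V1 / V2
M2 = 5.22 * 126 / 1676
M2 = 657.72 / 1676
M2 = 0.39243437 mol/L, rounded to 4 dp:

0.3924 mol/L


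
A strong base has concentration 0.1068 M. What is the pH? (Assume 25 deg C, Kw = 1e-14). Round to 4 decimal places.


A strong base dissociates completely, so [OH-] equals the given concentration.
pOH = -log10([OH-]) = -log10(0.1068) = 0.971429
pH = 14 - pOH = 14 - 0.971429
pH = 13.028571, rounded to 4 dp:

13.0286


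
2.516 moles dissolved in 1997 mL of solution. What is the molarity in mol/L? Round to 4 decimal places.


Convert volume to liters: V_L = V_mL / 1000.
V_L = 1997 / 1000 = 1.997 L
M = n / V_L = 2.516 / 1.997
M = 1.25988983 mol/L, rounded to 4 dp:

1.2599 mol/L


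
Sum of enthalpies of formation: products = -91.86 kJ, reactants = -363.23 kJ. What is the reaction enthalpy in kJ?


dH_rxn = sum(dH_f products) - sum(dH_f reactants)
dH_rxn = -91.86 - (-363.23)
dH_rxn = 271.37 kJ:

271.37 kJ


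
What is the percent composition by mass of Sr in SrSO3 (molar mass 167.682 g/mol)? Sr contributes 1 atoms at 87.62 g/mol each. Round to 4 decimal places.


pct = 100 * (n_elem * M_elem) / M_total
mass_contribution = 1 * 87.62 = 87.62 g/mol
pct = 100 * 87.62 / 167.682
pct = 52.25367064 %, rounded to 4 dp:

52.2537 %


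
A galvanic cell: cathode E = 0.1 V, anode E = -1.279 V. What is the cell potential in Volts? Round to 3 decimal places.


Standard cell potential: E_cell = E_cathode - E_anode.
E_cell = 0.1 - (-1.279)
E_cell = 1.379 V, rounded to 3 dp:

1.379 V


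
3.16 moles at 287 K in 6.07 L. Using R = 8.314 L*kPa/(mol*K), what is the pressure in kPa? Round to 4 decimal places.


PV = nRT, solve for P = nRT / V.
nRT = 3.16 * 8.314 * 287 = 7540.1329
P = 7540.1329 / 6.07
P = 1242.19652389 kPa, rounded to 4 dp:

1242.1965 kPa


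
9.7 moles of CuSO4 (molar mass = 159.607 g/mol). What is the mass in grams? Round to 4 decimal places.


mass = n * M
mass = 9.7 * 159.607
mass = 1548.1879 g, rounded to 4 dp:

1548.1879 g


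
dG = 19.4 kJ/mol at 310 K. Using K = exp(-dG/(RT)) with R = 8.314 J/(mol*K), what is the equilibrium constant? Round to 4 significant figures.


dG is in kJ/mol; multiply by 1000 to match R in J/(mol*K).
RT = 8.314 * 310 = 2577.34 J/mol
exponent = -dG*1000 / (RT) = -(19.4*1000) / 2577.34 = -7.52714039
K = exp(-7.52714039)
K = 0.00053827532, rounded to 4 significant figures:

0.0005383


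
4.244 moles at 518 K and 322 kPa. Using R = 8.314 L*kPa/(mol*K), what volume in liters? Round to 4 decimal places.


PV = nRT, solve for V = nRT / P.
nRT = 4.244 * 8.314 * 518 = 18277.4311
V = 18277.4311 / 322
V = 56.76220839 L, rounded to 4 dp:

56.7622 L


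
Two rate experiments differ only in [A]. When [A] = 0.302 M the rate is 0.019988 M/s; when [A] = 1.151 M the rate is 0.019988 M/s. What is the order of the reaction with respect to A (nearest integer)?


Rate is proportional to [A]^n, so rate2/rate1 = ([A]2/[A]1)^n. Take logs to solve for n.
rate2/rate1 = 0.019988 / 0.019988 = 1.0
[A]2/[A]1 = 1.151 / 0.302 = 3.8113
n = ln(1.0) / ln(3.8113) = 0.0
Nearest integer order:

0


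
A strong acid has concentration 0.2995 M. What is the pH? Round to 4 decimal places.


A strong acid dissociates completely, so [H+] equals the given concentration.
pH = -log10([H+]) = -log10(0.2995)
pH = 0.52360317, rounded to 4 dp:

0.5236


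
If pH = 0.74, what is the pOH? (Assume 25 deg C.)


At 25 deg C, pH + pOH = 14.
pOH = 14 - pH = 14 - 0.74
pOH = 13.26:

13.26


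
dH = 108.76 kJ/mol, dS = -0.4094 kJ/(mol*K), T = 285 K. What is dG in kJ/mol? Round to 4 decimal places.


Gibbs: dG = dH - T*dS (consistent units, dS already in kJ/(mol*K)).
T*dS = 285 * -0.4094 = -116.679
dG = 108.76 - (-116.679)
dG = 225.439 kJ/mol, rounded to 4 dp:

225.4390 kJ/mol


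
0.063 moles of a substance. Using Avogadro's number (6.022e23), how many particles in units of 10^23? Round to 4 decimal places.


N = n * NA, then divide by 1e23 for the requested units.
N / 1e23 = n * 6.022
N / 1e23 = 0.063 * 6.022
N / 1e23 = 0.379386, rounded to 4 dp:

0.3794


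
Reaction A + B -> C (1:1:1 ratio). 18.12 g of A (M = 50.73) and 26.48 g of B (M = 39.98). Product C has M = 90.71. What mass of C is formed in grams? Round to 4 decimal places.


Find moles of each reactant; the smaller value is the limiting reagent in a 1:1:1 reaction, so moles_C equals moles of the limiter.
n_A = mass_A / M_A = 18.12 / 50.73 = 0.357185 mol
n_B = mass_B / M_B = 26.48 / 39.98 = 0.662331 mol
Limiting reagent: A (smaller), n_limiting = 0.357185 mol
mass_C = n_limiting * M_C = 0.357185 * 90.71
mass_C = 32.40025135 g, rounded to 4 dp:

32.4003 g


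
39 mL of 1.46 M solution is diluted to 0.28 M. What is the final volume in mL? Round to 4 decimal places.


Dilution: M1*V1 = M2*V2, solve for V2.
V2 = M1*V1 / M2
V2 = 1.46 * 39 / 0.28
V2 = 56.94 / 0.28
V2 = 203.35714286 mL, rounded to 4 dp:

203.3571 mL


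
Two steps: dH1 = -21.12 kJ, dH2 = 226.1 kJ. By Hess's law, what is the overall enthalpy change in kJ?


Hess's law: enthalpy is a state function, so add the step enthalpies.
dH_total = dH1 + dH2 = -21.12 + (226.1)
dH_total = 204.98 kJ:

204.98 kJ


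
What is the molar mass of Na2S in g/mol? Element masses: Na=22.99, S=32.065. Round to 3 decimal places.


M = sum(count * atomic_mass) over atoms.
M = 2*22.99 + 1*32.065
M = 45.98 + 32.065
M = 78.045 g/mol, rounded to 3 dp:

78.045 g/mol


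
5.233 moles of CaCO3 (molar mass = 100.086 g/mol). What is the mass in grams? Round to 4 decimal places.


mass = n * M
mass = 5.233 * 100.086
mass = 523.750038 g, rounded to 4 dp:

523.7500 g


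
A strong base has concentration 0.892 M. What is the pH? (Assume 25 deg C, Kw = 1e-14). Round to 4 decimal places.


A strong base dissociates completely, so [OH-] equals the given concentration.
pOH = -log10([OH-]) = -log10(0.892) = 0.049635
pH = 14 - pOH = 14 - 0.049635
pH = 13.950365, rounded to 4 dp:

13.9504


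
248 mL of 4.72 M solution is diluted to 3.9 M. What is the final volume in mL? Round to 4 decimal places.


Dilution: M1*V1 = M2*V2, solve for V2.
V2 = M1*V1 / M2
V2 = 4.72 * 248 / 3.9
V2 = 1170.56 / 3.9
V2 = 300.14358974 mL, rounded to 4 dp:

300.1436 mL


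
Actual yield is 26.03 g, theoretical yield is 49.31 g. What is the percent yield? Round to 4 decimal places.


% yield = 100 * actual / theoretical
% yield = 100 * 26.03 / 49.31
% yield = 52.78848104 %, rounded to 4 dp:

52.7885 %


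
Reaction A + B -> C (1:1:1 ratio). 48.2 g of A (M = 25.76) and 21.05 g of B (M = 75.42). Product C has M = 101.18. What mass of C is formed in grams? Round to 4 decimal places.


Find moles of each reactant; the smaller value is the limiting reagent in a 1:1:1 reaction, so moles_C equals moles of the limiter.
n_A = mass_A / M_A = 48.2 / 25.76 = 1.871118 mol
n_B = mass_B / M_B = 21.05 / 75.42 = 0.279104 mol
Limiting reagent: B (smaller), n_limiting = 0.279104 mol
mass_C = n_limiting * M_C = 0.279104 * 101.18
mass_C = 28.23974272 g, rounded to 4 dp:

28.2397 g


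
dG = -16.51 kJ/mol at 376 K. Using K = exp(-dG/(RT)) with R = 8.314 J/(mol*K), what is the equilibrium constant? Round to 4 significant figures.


dG is in kJ/mol; multiply by 1000 to match R in J/(mol*K).
RT = 8.314 * 376 = 3126.064 J/mol
exponent = -dG*1000 / (RT) = -(-16.51*1000) / 3126.064 = 5.28140179
K = exp(5.28140179)
K = 196.64534, rounded to 4 significant figures:

196.6


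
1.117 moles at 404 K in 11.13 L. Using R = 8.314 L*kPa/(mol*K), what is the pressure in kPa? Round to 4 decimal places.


PV = nRT, solve for P = nRT / V.
nRT = 1.117 * 8.314 * 404 = 3751.8422
P = 3751.8422 / 11.13
P = 337.09274034 kPa, rounded to 4 dp:

337.0927 kPa


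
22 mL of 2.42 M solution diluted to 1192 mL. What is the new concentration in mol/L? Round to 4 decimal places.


Dilution: M1*V1 = M2*V2, solve for M2.
M2 = M1*V1 / V2
M2 = 2.42 * 22 / 1192
M2 = 53.24 / 1192
M2 = 0.04466443 mol/L, rounded to 4 dp:

0.0447 mol/L


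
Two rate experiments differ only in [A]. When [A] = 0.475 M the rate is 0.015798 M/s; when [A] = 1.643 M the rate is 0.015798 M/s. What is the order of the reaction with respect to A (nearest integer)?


Rate is proportional to [A]^n, so rate2/rate1 = ([A]2/[A]1)^n. Take logs to solve for n.
rate2/rate1 = 0.015798 / 0.015798 = 1.0
[A]2/[A]1 = 1.643 / 0.475 = 3.4589
n = ln(1.0) / ln(3.4589) = 0.0
Nearest integer order:

0


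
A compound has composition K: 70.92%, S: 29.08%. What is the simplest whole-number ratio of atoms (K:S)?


Assume 100 g of compound, divide each mass% by atomic mass to get moles, then normalize by the smallest to get a raw atom ratio.
Moles per 100 g: K: 70.92/39.098 = 1.8139, S: 29.08/32.065 = 0.9069
Raw ratio (divide by min = 0.9069): K: 2.0, S: 1.0
Multiply by 1 to clear fractions: K: 2.0 ~= 2, S: 1.0 ~= 1
Reduce by GCD to get the simplest whole-number ratio:

2:1


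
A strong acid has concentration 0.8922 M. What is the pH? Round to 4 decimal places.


A strong acid dissociates completely, so [H+] equals the given concentration.
pH = -log10([H+]) = -log10(0.8922)
pH = 0.04953778, rounded to 4 dp:

0.0495


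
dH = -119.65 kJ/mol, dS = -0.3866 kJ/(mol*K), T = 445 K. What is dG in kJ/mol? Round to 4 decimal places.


Gibbs: dG = dH - T*dS (consistent units, dS already in kJ/(mol*K)).
T*dS = 445 * -0.3866 = -172.037
dG = -119.65 - (-172.037)
dG = 52.387 kJ/mol, rounded to 4 dp:

52.3870 kJ/mol


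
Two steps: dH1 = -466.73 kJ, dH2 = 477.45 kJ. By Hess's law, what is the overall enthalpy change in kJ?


Hess's law: enthalpy is a state function, so add the step enthalpies.
dH_total = dH1 + dH2 = -466.73 + (477.45)
dH_total = 10.72 kJ:

10.72 kJ


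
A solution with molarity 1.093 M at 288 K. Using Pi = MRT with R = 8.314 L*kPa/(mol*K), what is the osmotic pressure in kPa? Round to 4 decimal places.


Osmotic pressure (van't Hoff): Pi = M*R*T.
RT = 8.314 * 288 = 2394.432
Pi = 1.093 * 2394.432
Pi = 2617.114176 kPa, rounded to 4 dp:

2617.1142 kPa


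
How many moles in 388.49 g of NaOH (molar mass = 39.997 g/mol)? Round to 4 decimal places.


n = mass / M
n = 388.49 / 39.997
n = 9.71297847 mol, rounded to 4 dp:

9.7130 mol


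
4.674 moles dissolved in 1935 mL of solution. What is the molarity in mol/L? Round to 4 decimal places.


Convert volume to liters: V_L = V_mL / 1000.
V_L = 1935 / 1000 = 1.935 L
M = n / V_L = 4.674 / 1.935
M = 2.41550388 mol/L, rounded to 4 dp:

2.4155 mol/L


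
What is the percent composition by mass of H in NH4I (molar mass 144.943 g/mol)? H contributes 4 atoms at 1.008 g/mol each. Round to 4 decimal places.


pct = 100 * (n_elem * M_elem) / M_total
mass_contribution = 4 * 1.008 = 4.032 g/mol
pct = 100 * 4.032 / 144.943
pct = 2.78178318 %, rounded to 4 dp:

2.7818 %


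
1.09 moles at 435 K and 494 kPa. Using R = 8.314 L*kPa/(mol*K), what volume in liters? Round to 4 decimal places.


PV = nRT, solve for V = nRT / P.
nRT = 1.09 * 8.314 * 435 = 3942.0831
V = 3942.0831 / 494
V = 7.9799253 L, rounded to 4 dp:

7.9799 L


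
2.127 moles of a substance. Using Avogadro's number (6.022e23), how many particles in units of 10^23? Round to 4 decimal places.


N = n * NA, then divide by 1e23 for the requested units.
N / 1e23 = n * 6.022
N / 1e23 = 2.127 * 6.022
N / 1e23 = 12.808794, rounded to 4 dp:

12.8088


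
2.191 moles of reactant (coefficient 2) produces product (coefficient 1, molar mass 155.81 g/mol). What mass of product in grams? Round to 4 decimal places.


Use the coefficient ratio to convert reactant moles to product moles, then multiply by the product's molar mass.
moles_P = moles_R * (coeff_P / coeff_R) = 2.191 * (1/2) = 1.0955
mass_P = moles_P * M_P = 1.0955 * 155.81
mass_P = 170.689855 g, rounded to 4 dp:

170.6899 g


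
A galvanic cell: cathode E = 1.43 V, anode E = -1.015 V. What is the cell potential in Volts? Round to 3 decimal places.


Standard cell potential: E_cell = E_cathode - E_anode.
E_cell = 1.43 - (-1.015)
E_cell = 2.445 V, rounded to 3 dp:

2.445 V


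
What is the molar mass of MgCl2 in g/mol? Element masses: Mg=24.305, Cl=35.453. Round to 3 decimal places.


M = sum(count * atomic_mass) over atoms.
M = 1*24.305 + 2*35.453
M = 24.305 + 70.906
M = 95.211 g/mol, rounded to 3 dp:

95.211 g/mol


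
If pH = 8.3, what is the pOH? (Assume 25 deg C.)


At 25 deg C, pH + pOH = 14.
pOH = 14 - pH = 14 - 8.3
pOH = 5.7:

5.70


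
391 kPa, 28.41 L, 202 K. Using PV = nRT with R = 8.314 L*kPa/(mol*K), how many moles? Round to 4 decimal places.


PV = nRT, solve for n = PV / (RT).
PV = 391 * 28.41 = 11108.31
RT = 8.314 * 202 = 1679.428
n = 11108.31 / 1679.428
n = 6.61434131 mol, rounded to 4 dp:

6.6143 mol


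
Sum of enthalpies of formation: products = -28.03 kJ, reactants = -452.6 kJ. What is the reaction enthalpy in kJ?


dH_rxn = sum(dH_f products) - sum(dH_f reactants)
dH_rxn = -28.03 - (-452.6)
dH_rxn = 424.57 kJ:

424.57 kJ


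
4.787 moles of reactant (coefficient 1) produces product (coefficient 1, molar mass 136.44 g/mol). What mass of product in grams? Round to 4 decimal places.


Use the coefficient ratio to convert reactant moles to product moles, then multiply by the product's molar mass.
moles_P = moles_R * (coeff_P / coeff_R) = 4.787 * (1/1) = 4.787
mass_P = moles_P * M_P = 4.787 * 136.44
mass_P = 653.13828 g, rounded to 4 dp:

653.1383 g


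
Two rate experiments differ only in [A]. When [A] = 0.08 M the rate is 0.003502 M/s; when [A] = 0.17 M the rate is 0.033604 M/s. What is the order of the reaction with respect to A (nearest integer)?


Rate is proportional to [A]^n, so rate2/rate1 = ([A]2/[A]1)^n. Take logs to solve for n.
rate2/rate1 = 0.033604 / 0.003502 = 9.5957
[A]2/[A]1 = 0.17 / 0.08 = 2.125
n = ln(9.5957) / ln(2.125) = 3.0
Nearest integer order:

3


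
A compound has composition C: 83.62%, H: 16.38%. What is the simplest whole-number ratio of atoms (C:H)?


Assume 100 g of compound, divide each mass% by atomic mass to get moles, then normalize by the smallest to get a raw atom ratio.
Moles per 100 g: C: 83.62/12.011 = 6.962, H: 16.38/1.008 = 16.25
Raw ratio (divide by min = 6.962): C: 1.0, H: 2.334
Multiply by 3 to clear fractions: C: 3.0 ~= 3, H: 7.002 ~= 7
Reduce by GCD to get the simplest whole-number ratio:

3:7


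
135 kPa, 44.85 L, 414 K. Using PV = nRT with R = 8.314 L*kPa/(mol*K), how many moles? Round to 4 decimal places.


PV = nRT, solve for n = PV / (RT).
PV = 135 * 44.85 = 6054.75
RT = 8.314 * 414 = 3441.996
n = 6054.75 / 3441.996
n = 1.75908107 mol, rounded to 4 dp:

1.7591 mol


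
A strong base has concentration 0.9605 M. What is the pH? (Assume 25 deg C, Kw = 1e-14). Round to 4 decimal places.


A strong base dissociates completely, so [OH-] equals the given concentration.
pOH = -log10([OH-]) = -log10(0.9605) = 0.017503
pH = 14 - pOH = 14 - 0.017503
pH = 13.982497, rounded to 4 dp:

13.9825


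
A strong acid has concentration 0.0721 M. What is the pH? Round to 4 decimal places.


A strong acid dissociates completely, so [H+] equals the given concentration.
pH = -log10([H+]) = -log10(0.0721)
pH = 1.14206474, rounded to 4 dp:

1.1421


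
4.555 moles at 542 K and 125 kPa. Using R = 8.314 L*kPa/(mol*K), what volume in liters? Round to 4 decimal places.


PV = nRT, solve for V = nRT / P.
nRT = 4.555 * 8.314 * 542 = 20525.6863
V = 20525.6863 / 125
V = 164.2054904 L, rounded to 4 dp:

164.2055 L


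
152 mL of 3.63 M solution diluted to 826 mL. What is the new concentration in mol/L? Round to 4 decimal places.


Dilution: M1*V1 = M2*V2, solve for M2.
M2 = M1*V1 / V2
M2 = 3.63 * 152 / 826
M2 = 551.76 / 826
M2 = 0.66799031 mol/L, rounded to 4 dp:

0.6680 mol/L


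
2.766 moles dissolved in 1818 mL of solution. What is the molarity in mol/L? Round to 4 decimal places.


Convert volume to liters: V_L = V_mL / 1000.
V_L = 1818 / 1000 = 1.818 L
M = n / V_L = 2.766 / 1.818
M = 1.52145215 mol/L, rounded to 4 dp:

1.5215 mol/L


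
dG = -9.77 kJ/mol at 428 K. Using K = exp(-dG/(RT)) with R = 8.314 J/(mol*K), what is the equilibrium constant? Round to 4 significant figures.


dG is in kJ/mol; multiply by 1000 to match R in J/(mol*K).
RT = 8.314 * 428 = 3558.392 J/mol
exponent = -dG*1000 / (RT) = -(-9.77*1000) / 3558.392 = 2.74562218
K = exp(2.74562218)
K = 15.574301, rounded to 4 significant figures:

15.57


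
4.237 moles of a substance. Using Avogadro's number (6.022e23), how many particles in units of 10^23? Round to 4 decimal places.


N = n * NA, then divide by 1e23 for the requested units.
N / 1e23 = n * 6.022
N / 1e23 = 4.237 * 6.022
N / 1e23 = 25.515214, rounded to 4 dp:

25.5152


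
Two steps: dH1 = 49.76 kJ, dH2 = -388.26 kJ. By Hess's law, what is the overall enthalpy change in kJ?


Hess's law: enthalpy is a state function, so add the step enthalpies.
dH_total = dH1 + dH2 = 49.76 + (-388.26)
dH_total = -338.5 kJ:

-338.50 kJ


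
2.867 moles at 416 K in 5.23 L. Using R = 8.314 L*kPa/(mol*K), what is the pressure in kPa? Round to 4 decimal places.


PV = nRT, solve for P = nRT / V.
nRT = 2.867 * 8.314 * 416 = 9915.875
P = 9915.875 / 5.23
P = 1895.96080306 kPa, rounded to 4 dp:

1895.9608 kPa


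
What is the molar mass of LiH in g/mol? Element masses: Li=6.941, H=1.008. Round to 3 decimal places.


M = sum(count * atomic_mass) over atoms.
M = 1*6.941 + 1*1.008
M = 6.941 + 1.008
M = 7.949 g/mol, rounded to 3 dp:

7.949 g/mol


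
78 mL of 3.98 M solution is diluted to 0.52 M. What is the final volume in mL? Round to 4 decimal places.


Dilution: M1*V1 = M2*V2, solve for V2.
V2 = M1*V1 / M2
V2 = 3.98 * 78 / 0.52
V2 = 310.44 / 0.52
V2 = 597.0 mL, rounded to 4 dp:

597.0000 mL


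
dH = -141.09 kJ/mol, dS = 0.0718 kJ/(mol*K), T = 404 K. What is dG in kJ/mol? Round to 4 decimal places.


Gibbs: dG = dH - T*dS (consistent units, dS already in kJ/(mol*K)).
T*dS = 404 * 0.0718 = 29.0072
dG = -141.09 - (29.0072)
dG = -170.0972 kJ/mol, rounded to 4 dp:

-170.0972 kJ/mol


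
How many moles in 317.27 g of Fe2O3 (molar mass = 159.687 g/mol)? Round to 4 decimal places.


n = mass / M
n = 317.27 / 159.687
n = 1.98682422 mol, rounded to 4 dp:

1.9868 mol


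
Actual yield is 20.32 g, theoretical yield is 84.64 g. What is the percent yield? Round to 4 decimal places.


% yield = 100 * actual / theoretical
% yield = 100 * 20.32 / 84.64
% yield = 24.00756144 %, rounded to 4 dp:

24.0076 %


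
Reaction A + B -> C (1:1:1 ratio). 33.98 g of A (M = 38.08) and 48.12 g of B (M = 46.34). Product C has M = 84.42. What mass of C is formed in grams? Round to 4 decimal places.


Find moles of each reactant; the smaller value is the limiting reagent in a 1:1:1 reaction, so moles_C equals moles of the limiter.
n_A = mass_A / M_A = 33.98 / 38.08 = 0.892332 mol
n_B = mass_B / M_B = 48.12 / 46.34 = 1.038412 mol
Limiting reagent: A (smaller), n_limiting = 0.892332 mol
mass_C = n_limiting * M_C = 0.892332 * 84.42
mass_C = 75.33066744 g, rounded to 4 dp:

75.3307 g


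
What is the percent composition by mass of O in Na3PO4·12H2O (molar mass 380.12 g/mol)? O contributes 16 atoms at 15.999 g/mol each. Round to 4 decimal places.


pct = 100 * (n_elem * M_elem) / M_total
mass_contribution = 16 * 15.999 = 255.984 g/mol
pct = 100 * 255.984 / 380.12
pct = 67.34294433 %, rounded to 4 dp:

67.3429 %


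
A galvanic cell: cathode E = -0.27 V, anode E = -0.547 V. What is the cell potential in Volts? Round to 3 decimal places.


Standard cell potential: E_cell = E_cathode - E_anode.
E_cell = -0.27 - (-0.547)
E_cell = 0.277 V, rounded to 3 dp:

0.277 V


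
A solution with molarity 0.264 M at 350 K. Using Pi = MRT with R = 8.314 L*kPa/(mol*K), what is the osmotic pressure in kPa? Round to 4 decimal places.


Osmotic pressure (van't Hoff): Pi = M*R*T.
RT = 8.314 * 350 = 2909.9
Pi = 0.264 * 2909.9
Pi = 768.2136 kPa, rounded to 4 dp:

768.2136 kPa


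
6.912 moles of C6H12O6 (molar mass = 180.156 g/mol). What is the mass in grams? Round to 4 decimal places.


mass = n * M
mass = 6.912 * 180.156
mass = 1245.238272 g, rounded to 4 dp:

1245.2383 g


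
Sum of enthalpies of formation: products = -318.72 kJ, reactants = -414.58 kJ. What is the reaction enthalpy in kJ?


dH_rxn = sum(dH_f products) - sum(dH_f reactants)
dH_rxn = -318.72 - (-414.58)
dH_rxn = 95.86 kJ:

95.86 kJ


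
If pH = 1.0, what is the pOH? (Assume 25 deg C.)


At 25 deg C, pH + pOH = 14.
pOH = 14 - pH = 14 - 1.0
pOH = 13.0:

13.00


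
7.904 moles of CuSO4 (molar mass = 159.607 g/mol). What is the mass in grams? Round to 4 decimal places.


mass = n * M
mass = 7.904 * 159.607
mass = 1261.533728 g, rounded to 4 dp:

1261.5337 g


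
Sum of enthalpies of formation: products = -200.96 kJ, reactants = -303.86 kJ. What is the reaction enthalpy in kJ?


dH_rxn = sum(dH_f products) - sum(dH_f reactants)
dH_rxn = -200.96 - (-303.86)
dH_rxn = 102.9 kJ:

102.90 kJ


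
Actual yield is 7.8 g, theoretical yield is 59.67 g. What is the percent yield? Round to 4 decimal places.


% yield = 100 * actual / theoretical
% yield = 100 * 7.8 / 59.67
% yield = 13.07189542 %, rounded to 4 dp:

13.0719 %


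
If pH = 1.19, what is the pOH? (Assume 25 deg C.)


At 25 deg C, pH + pOH = 14.
pOH = 14 - pH = 14 - 1.19
pOH = 12.81:

12.81


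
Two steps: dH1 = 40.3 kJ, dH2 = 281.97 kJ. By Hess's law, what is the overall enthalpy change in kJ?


Hess's law: enthalpy is a state function, so add the step enthalpies.
dH_total = dH1 + dH2 = 40.3 + (281.97)
dH_total = 322.27 kJ:

322.27 kJ


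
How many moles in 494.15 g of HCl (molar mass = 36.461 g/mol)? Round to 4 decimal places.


n = mass / M
n = 494.15 / 36.461
n = 13.55283728 mol, rounded to 4 dp:

13.5528 mol


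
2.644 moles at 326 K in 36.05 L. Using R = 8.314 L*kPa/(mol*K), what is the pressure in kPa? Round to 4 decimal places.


PV = nRT, solve for P = nRT / V.
nRT = 2.644 * 8.314 * 326 = 7166.2024
P = 7166.2024 / 36.05
P = 198.78508738 kPa, rounded to 4 dp:

198.7851 kPa


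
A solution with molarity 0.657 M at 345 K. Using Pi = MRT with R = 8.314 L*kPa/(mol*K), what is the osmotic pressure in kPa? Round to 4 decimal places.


Osmotic pressure (van't Hoff): Pi = M*R*T.
RT = 8.314 * 345 = 2868.33
Pi = 0.657 * 2868.33
Pi = 1884.49281 kPa, rounded to 4 dp:

1884.4928 kPa


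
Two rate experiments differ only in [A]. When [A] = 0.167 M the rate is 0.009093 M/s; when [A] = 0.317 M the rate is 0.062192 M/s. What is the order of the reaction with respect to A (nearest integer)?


Rate is proportional to [A]^n, so rate2/rate1 = ([A]2/[A]1)^n. Take logs to solve for n.
rate2/rate1 = 0.062192 / 0.009093 = 6.8395
[A]2/[A]1 = 0.317 / 0.167 = 1.8982
n = ln(6.8395) / ln(1.8982) = 3.0
Nearest integer order:

3


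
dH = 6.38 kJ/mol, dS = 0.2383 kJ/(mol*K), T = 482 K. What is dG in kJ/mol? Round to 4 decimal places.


Gibbs: dG = dH - T*dS (consistent units, dS already in kJ/(mol*K)).
T*dS = 482 * 0.2383 = 114.8606
dG = 6.38 - (114.8606)
dG = -108.4806 kJ/mol, rounded to 4 dp:

-108.4806 kJ/mol


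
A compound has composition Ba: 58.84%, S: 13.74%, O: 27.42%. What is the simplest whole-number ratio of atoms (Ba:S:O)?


Assume 100 g of compound, divide each mass% by atomic mass to get moles, then normalize by the smallest to get a raw atom ratio.
Moles per 100 g: Ba: 58.84/137.327 = 0.4285, S: 13.74/32.065 = 0.4285, O: 27.42/15.999 = 1.7139
Raw ratio (divide by min = 0.4285): Ba: 1.0, S: 1.0, O: 4.0
Multiply by 1 to clear fractions: Ba: 1.0 ~= 1, S: 1.0 ~= 1, O: 4.0 ~= 4
Reduce by GCD to get the simplest whole-number ratio:

1:1:4


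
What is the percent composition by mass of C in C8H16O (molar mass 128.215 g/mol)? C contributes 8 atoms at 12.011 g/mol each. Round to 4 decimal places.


pct = 100 * (n_elem * M_elem) / M_total
mass_contribution = 8 * 12.011 = 96.088 g/mol
pct = 100 * 96.088 / 128.215
pct = 74.9428694 %, rounded to 4 dp:

74.9429 %


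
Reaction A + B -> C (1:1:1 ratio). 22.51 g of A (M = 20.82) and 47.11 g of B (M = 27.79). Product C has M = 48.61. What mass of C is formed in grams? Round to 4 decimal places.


Find moles of each reactant; the smaller value is the limiting reagent in a 1:1:1 reaction, so moles_C equals moles of the limiter.
n_A = mass_A / M_A = 22.51 / 20.82 = 1.081172 mol
n_B = mass_B / M_B = 47.11 / 27.79 = 1.695214 mol
Limiting reagent: A (smaller), n_limiting = 1.081172 mol
mass_C = n_limiting * M_C = 1.081172 * 48.61
mass_C = 52.55577092 g, rounded to 4 dp:

52.5558 g


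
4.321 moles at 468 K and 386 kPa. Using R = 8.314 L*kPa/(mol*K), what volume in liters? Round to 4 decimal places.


PV = nRT, solve for V = nRT / P.
nRT = 4.321 * 8.314 * 468 = 16812.8036
V = 16812.8036 / 386
V = 43.55648601 L, rounded to 4 dp:

43.5565 L


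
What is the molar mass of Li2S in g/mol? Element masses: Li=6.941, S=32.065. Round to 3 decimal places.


M = sum(count * atomic_mass) over atoms.
M = 2*6.941 + 1*32.065
M = 13.882 + 32.065
M = 45.947 g/mol, rounded to 3 dp:

45.947 g/mol
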